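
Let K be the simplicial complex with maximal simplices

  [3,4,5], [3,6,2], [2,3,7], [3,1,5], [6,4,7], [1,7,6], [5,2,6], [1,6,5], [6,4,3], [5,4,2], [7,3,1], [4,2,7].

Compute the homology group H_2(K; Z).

K has 7 vertices, 18 edges, 12 triangles.
rank ∂_2 = 12, rank ∂_3 = 0 ⇒ b_2 = 12 − 12 − 0 = 0. So H_2 ≅ 0.

H_2 = 0.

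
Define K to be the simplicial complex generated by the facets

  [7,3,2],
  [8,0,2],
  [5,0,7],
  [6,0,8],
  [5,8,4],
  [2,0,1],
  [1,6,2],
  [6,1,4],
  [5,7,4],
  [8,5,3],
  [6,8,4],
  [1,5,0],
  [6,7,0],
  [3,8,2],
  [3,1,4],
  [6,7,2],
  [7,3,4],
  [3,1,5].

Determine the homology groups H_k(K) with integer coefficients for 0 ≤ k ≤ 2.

H_0 = Z,  H_1 = Z ⊕ Z/2Z,  H_2 = 0.

Take the total order 0 < 1 < 2 < 3 < 4 < 5 < 6 < 7 < 8 on the vertex set. Then K (dimension 2) consists of the simplices:

  0-simplices (9): [0], [1], [2], [3], [4], [5], [6], [7], [8]
  1-simplices (27): (27 of them)
  2-simplices (18): [0,1,2], [0,1,5], [0,2,8], [0,5,7], [0,6,7], [0,6,8], [1,2,6], [1,3,4], [1,3,5], [1,4,6], [2,3,7], [2,3,8], [2,6,7], [3,4,7], [3,5,8], [4,5,7], [4,5,8], [4,6,8]

Hence C_0 ≅ Z^9, C_1 ≅ Z^27, C_2 ≅ Z^18.

Boundary ∂_1: C_1 → C_0 is given by ∂[p,q] = [q] − [p]. For instance
  ∂[0,8] = [8] − [0].
This gives a 9×27 integer matrix of rank 8; reducing to Smith normal form yields diagonal entries (1,1,1,1,1,1,1,1).

∂_2: C_2 → C_1 sends each 2-simplex [p,q,r] to [q,r] − [p,r] + [p,q]. For instance
  ∂[1,3,5] = [3,5] − [1,5] + [1,3],
  ∂[0,6,7] = [6,7] − [0,7] + [0,6].
As a 27×18 matrix over Z this has rank 18, with invariant factors (1,1,1,1,1,1,1,1,1,1,1,1,1,1,1,1,1,2).

Computing H_k = (kernel of ∂_k) / (image of ∂_{k+1}):

  H_0: rank C_0 − rank ∂_1 = 9 − 8 = 1, and the invariant factors of ∂_1 are all 1, so H_0 = Z.
  H_1: rank ker ∂_1 − rank ∂_2 = (27 − 8) − 18 = 1, and ∂_2 has invariant factor 2 > 1, so H_1 = Z ⊕ Z/2Z.
  H_2: rank ker ∂_2 − rank ∂_3 = (18 − 18) − 0 = 0, and there is no ∂_3, so H_2 = 0.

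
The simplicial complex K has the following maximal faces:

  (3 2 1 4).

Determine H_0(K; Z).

H_0 ≅ Z.

Fix the vertex order 1 < 2 < 3 < 4 and write every simplex with vertices in increasing order. Then dim K = 3 and the simplices of K are:

  0-simplices (4): [1], [2], [3], [4]
  1-simplices (6): [1,2], [1,3], [1,4], [2,3], [2,4], [3,4]
  2-simplices (4): [1,2,3], [1,2,4], [1,3,4], [2,3,4]
  3-simplices (1): [1,2,3,4]

so the chain groups are C_0 ≅ Z^4, C_1 ≅ Z^6, C_2 ≅ Z^4, C_3 ≅ Z^1.

∂_1: C_1 → C_0 sends each edge [p,q] (with p < q) to q − p. For instance
  ∂[2,4] = [4] − [2].
The resulting 4×6 matrix has rank 3, and its Smith normal form has invariant factors (1,1,1).

∂_2: C_2 → C_1 acts by ∂[p,q,r] = [q,r] − [p,r] + [p,q]. For instance
  ∂[1,3,4] = [3,4] − [1,4] + [1,3],
  ∂[2,3,4] = [3,4] − [2,4] + [2,3].
The 6×4 boundary matrix has rank 3 and Smith normal form diag(1,1,1).

∂_3: C_3 → C_2 sends each 3-simplex σ to the alternating sum Σ_i (−1)^i (σ with its i-th vertex removed). For instance
  ∂[1,2,3,4] = [2,3,4] − [1,3,4] + [1,2,4] − [1,2,3].
The resulting 4×1 matrix has rank 1, and its Smith normal form has invariant factors (1).

Now H_k = ker ∂_k / im ∂_{k+1}, so:

  H_0: rank C_0 − rank ∂_1 = 4 − 3 = 1, and the invariant factors of ∂_1 are all 1, so H_0 = Z.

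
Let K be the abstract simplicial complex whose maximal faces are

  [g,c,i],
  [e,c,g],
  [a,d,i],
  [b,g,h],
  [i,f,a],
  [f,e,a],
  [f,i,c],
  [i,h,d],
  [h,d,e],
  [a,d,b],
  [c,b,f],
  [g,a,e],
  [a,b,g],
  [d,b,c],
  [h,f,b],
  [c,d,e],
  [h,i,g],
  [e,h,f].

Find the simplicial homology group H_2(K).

K has 9 vertices, 27 edges, 18 triangles.
rank ∂_2 = 17, rank ∂_3 = 0 ⇒ b_2 = 18 − 17 − 0 = 1. So H_2 ≅ Z.

H_2 ≅ Z.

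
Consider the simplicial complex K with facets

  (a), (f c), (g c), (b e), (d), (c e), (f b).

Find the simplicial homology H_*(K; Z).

Order the vertices as a < b < c < d < e < f < g. Listing each simplex with vertices in this order, K has dimension 1 with simplices:

  0-simplices (7): a, b, c, d, e, f, g
  1-simplices (5): be, bf, ce, cf, cg

giving chain groups C_0 ≅ Z^7, C_1 ≅ Z^5.

∂_1: C_1 → C_0 maps an edge to its endpoints' difference, ∂[p,q] = q − p. For instance
  ∂ce = e − c.
As a 7×5 matrix over Z this has rank 4, with invariant factors (1,1,1,1).

Now H_k = ker ∂_k / im ∂_{k+1}, so:

  H_0: rank C_0 − rank ∂_1 = 7 − 4 = 3, and the invariant factors of ∂_1 are all 1, so H_0 = Z^3.
  H_1: rank ker ∂_1 − rank ∂_2 = (5 − 4) − 0 = 1, and there is no ∂_2, so H_1 = Z.

H_0 = Z^3,  H_1 = Z.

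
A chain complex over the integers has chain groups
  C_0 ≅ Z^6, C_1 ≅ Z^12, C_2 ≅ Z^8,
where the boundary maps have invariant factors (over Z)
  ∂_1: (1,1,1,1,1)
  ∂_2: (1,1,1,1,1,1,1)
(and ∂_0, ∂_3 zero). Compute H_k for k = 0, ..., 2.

H_0 ≅ Z,  H_1 = 0,  H_2 ≅ Z.

H_0: b_0 = 6 − 0 − 5 = 1; torsion from ∂_1 factors > 1: none. So H_0 ≅ Z.
H_1: b_1 = 12 − 5 − 7 = 0; torsion from ∂_2 factors > 1: none. So H_1 ≅ 0.
H_2: b_2 = 8 − 7 − 0 = 1; torsion from ∂_3 factors > 1: none. So H_2 ≅ Z.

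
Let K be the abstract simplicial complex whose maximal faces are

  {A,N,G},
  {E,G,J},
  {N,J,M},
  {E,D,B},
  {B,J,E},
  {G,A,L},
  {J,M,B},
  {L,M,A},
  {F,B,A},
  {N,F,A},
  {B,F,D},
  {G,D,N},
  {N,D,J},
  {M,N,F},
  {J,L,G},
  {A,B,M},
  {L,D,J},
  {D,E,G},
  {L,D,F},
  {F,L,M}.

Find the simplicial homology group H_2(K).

K has 10 vertices, 30 edges, 20 triangles.
rank ∂_2 = 20, rank ∂_3 = 0 ⇒ b_2 = 20 − 20 − 0 = 0. So H_2 ≅ 0.

H_2 = 0.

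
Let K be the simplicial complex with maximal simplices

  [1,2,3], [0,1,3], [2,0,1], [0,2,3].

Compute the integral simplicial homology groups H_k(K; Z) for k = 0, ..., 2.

K has 4 vertices, 6 edges, 4 triangles.
rank ∂_0 = 0, rank ∂_1 = 3 ⇒ b_0 = 4 − 0 − 3 = 1; all invariant factors of ∂_1 are 1 so no torsion. So H_0 = Z.
rank ∂_1 = 3, rank ∂_2 = 3 ⇒ b_1 = 6 − 3 − 3 = 0; all invariant factors of ∂_2 are 1 so no torsion. So H_1 = 0.
rank ∂_2 = 3, rank ∂_3 = 0 ⇒ b_2 = 4 − 3 − 0 = 1. So H_2 = Z.

H_0 = Z,  H_1 = 0,  H_2 = Z.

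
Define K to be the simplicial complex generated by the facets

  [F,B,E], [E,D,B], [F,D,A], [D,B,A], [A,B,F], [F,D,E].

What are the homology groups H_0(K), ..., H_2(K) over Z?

H_0 = Z,  H_1 = 0,  H_2 = Z.

Order the vertices as A < B < D < E < F. Listing each simplex with vertices in this order, K has dimension 2 with simplices:

  0-simplices (5): A, B, D, E, F
  1-simplices (9): AB, AD, AF, BD, BE, BF, DE, DF, EF
  2-simplices (6): ABD, ABF, ADF, BDE, BEF, DEF

giving chain groups C_0 ≅ Z^5, C_1 ≅ Z^9, C_2 ≅ Z^6.

Boundary ∂_1: C_1 → C_0 sends each edge [p,q] (with p < q) to q − p. For instance
  ∂DE = E − D.
As a 5×9 matrix over Z this has rank 4, with invariant factors (1,1,1,1).

The boundary map ∂_2: C_2 → C_1 acts by ∂[p,q,r] = [q,r] − [p,r] + [p,q]. For instance
  ∂BDE = DE − BE + BD,
  ∂ABF = BF − AF + AB.
The resulting 9×6 matrix has rank 5, and its Smith normal form has invariant factors (1,1,1,1,1).

Now H_k = ker ∂_k / im ∂_{k+1}, so:

  H_0: rank C_0 − rank ∂_1 = 5 − 4 = 1, and the invariant factors of ∂_1 are all 1, so H_0 ≅ Z.
  H_1: rank ker ∂_1 − rank ∂_2 = (9 − 4) − 5 = 0, and the invariant factors of ∂_2 are all 1, so H_1 ≅ 0.
  H_2: rank ker ∂_2 − rank ∂_3 = (6 − 5) − 0 = 1, and there is no ∂_3, so H_2 ≅ Z.

(K is a triangulation of the 2-sphere S^2.)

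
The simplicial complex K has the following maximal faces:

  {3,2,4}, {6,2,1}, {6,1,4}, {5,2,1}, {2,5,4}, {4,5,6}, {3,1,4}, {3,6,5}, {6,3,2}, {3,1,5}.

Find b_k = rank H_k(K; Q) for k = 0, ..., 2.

K has 6 vertices, 15 edges, 10 triangles.
rank ∂_0 = 0, rank ∂_1 = 5 ⇒ b_0 = 6 − 0 − 5 = 1; all invariant factors of ∂_1 are 1 so no torsion. So H_0 = Z.
rank ∂_1 = 5, rank ∂_2 = 10 ⇒ b_1 = 15 − 5 − 10 = 0; ∂_2 has invariant factor(s) [2] giving torsion. So H_1 = Z/2.
rank ∂_2 = 10, rank ∂_3 = 0 ⇒ b_2 = 10 − 10 − 0 = 0. So H_2 = 0.

b_0 = 1, b_1 = 0, b_2 = 0.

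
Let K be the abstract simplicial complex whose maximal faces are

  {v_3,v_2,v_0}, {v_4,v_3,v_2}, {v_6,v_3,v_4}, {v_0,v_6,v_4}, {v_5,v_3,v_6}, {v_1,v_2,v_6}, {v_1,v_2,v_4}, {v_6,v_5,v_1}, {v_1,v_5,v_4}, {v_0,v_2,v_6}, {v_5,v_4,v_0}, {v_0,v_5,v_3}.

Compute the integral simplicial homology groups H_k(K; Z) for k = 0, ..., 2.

Fix the vertex order v_0 < v_1 < v_2 < v_3 < v_4 < v_5 < v_6 and write every simplex with vertices in increasing order. Then dim K = 2 and the simplices of K are:

  0-simplices (7): [v_0], [v_1], [v_2], [v_3], [v_4], [v_5], [v_6]
  1-simplices (18): (18 of them)
  2-simplices (12): (12 of them)

Hence C_0 ≅ Z^7, C_1 ≅ Z^18, C_2 ≅ Z^12.

∂_1: C_1 → C_0 sends each edge [p,q] (with p < q) to q − p.
As a 7×18 matrix over Z this has rank 6, with invariant factors (1,1,1,1,1,1).

∂_2: C_2 → C_1 maps a triangle to the signed sum of its edges. For instance
  ∂[v_0,v_4,v_6] = [v_4,v_6] − [v_0,v_6] + [v_0,v_4],
  ∂[v_1,v_4,v_5] = [v_4,v_5] − [v_1,v_5] + [v_1,v_4].
The 18×12 boundary matrix has rank 12 and Smith normal form diag(1,1,1,1,1,1,1,1,1,1,1,2).

From H_k ≅ ker(∂_k) / im(∂_{k+1}) we obtain:

  H_0: rank C_0 − rank ∂_1 = 7 − 6 = 1, and the invariant factors of ∂_1 are all 1, so H_0 = Z.
  H_1: rank ker ∂_1 − rank ∂_2 = (18 − 6) − 12 = 0, and ∂_2 has invariant factor 2 > 1, so H_1 = Z/2.
  H_2: rank ker ∂_2 − rank ∂_3 = (12 − 12) − 0 = 0, and there is no ∂_3, so H_2 = 0.

As a check, the Euler characteristic is 7 − 18 + 12 = 1, which agrees with 1 − 0 + 0 = 1.

H_0 = Z,  H_1 = Z/2,  H_2 = 0.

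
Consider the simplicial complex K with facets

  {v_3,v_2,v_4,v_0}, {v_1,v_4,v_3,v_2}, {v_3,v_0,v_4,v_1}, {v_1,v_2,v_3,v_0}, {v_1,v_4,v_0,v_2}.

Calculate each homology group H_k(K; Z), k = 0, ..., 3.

H_0 ≅ Z,  H_1 = 0,  H_2 = 0,  H_3 ≅ Z.

Take the total order v_0 < v_1 < v_2 < v_3 < v_4 on the vertex set. Then K (dimension 3) consists of the simplices:

  0-simplices (5): [v_0], [v_1], [v_2], [v_3], [v_4]
  1-simplices (10): [v_0,v_1], [v_0,v_2], [v_0,v_3], [v_0,v_4], [v_1,v_2], [v_1,v_3], [v_1,v_4], [v_2,v_3], [v_2,v_4], [v_3,v_4]
  2-simplices (10): [v_0,v_1,v_2], [v_0,v_1,v_3], [v_0,v_1,v_4], [v_0,v_2,v_3], [v_0,v_2,v_4], [v_0,v_3,v_4], [v_1,v_2,v_3], [v_1,v_2,v_4], [v_1,v_3,v_4], [v_2,v_3,v_4]
  3-simplices (5): [v_0,v_1,v_2,v_3], [v_0,v_1,v_2,v_4], [v_0,v_1,v_3,v_4], [v_0,v_2,v_3,v_4], [v_1,v_2,v_3,v_4]

giving chain groups C_0 ≅ Z^5, C_1 ≅ Z^10, C_2 ≅ Z^10, C_3 ≅ Z^5.

∂_1: C_1 → C_0 is given by ∂[p,q] = [q] − [p].
As a 5×10 matrix over Z this has rank 4, with invariant factors (1,1,1,1).

Boundary ∂_2: C_2 → C_1 acts by ∂[p,q,r] = [q,r] − [p,r] + [p,q]. For instance
  ∂[v_1,v_2,v_4] = [v_2,v_4] − [v_1,v_4] + [v_1,v_2],
  ∂[v_2,v_3,v_4] = [v_3,v_4] − [v_2,v_4] + [v_2,v_3].
As a 10×10 matrix over Z this has rank 6, with invariant factors (1,1,1,1,1,1).

The boundary map ∂_3: C_3 → C_2 sends each 3-simplex σ to the alternating sum Σ_i (−1)^i (σ with its i-th vertex removed). For instance
  ∂[v_0,v_1,v_3,v_4] = [v_1,v_3,v_4] − [v_0,v_3,v_4] + [v_0,v_1,v_4] − [v_0,v_1,v_3],
  ∂[v_0,v_1,v_2,v_4] = [v_1,v_2,v_4] − [v_0,v_2,v_4] + [v_0,v_1,v_4] − [v_0,v_1,v_2].
This gives a 10×5 integer matrix of rank 4; reducing to Smith normal form yields diagonal entries (1,1,1,1).

From H_k ≅ ker(∂_k) / im(∂_{k+1}) we obtain:

  H_0: rank C_0 − rank ∂_1 = 5 − 4 = 1, and the invariant factors of ∂_1 are all 1, so H_0 ≅ Z.
  H_1: rank ker ∂_1 − rank ∂_2 = (10 − 4) − 6 = 0, and the invariant factors of ∂_2 are all 1, so H_1 ≅ 0.
  H_2: rank ker ∂_2 − rank ∂_3 = (10 − 6) − 4 = 0, and the invariant factors of ∂_3 are all 1, so H_2 ≅ 0.
  H_3: rank ker ∂_3 − rank ∂_4 = (5 − 4) − 0 = 1, and there is no ∂_4, so H_3 ≅ Z.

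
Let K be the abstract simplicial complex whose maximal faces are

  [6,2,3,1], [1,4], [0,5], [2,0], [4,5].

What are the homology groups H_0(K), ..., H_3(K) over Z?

H_0 = Z,  H_1 = Z,  H_2 = 0,  H_3 = 0.

K has 7 vertices, 10 edges, 4 triangles, 1 3-simplex.
rank ∂_0 = 0, rank ∂_1 = 6 ⇒ b_0 = 7 − 0 − 6 = 1; all invariant factors of ∂_1 are 1 so no torsion. So H_0 ≅ Z.
rank ∂_1 = 6, rank ∂_2 = 3 ⇒ b_1 = 10 − 6 − 3 = 1; all invariant factors of ∂_2 are 1 so no torsion. So H_1 ≅ Z.
rank ∂_2 = 3, rank ∂_3 = 1 ⇒ b_2 = 4 − 3 − 1 = 0; all invariant factors of ∂_3 are 1 so no torsion. So H_2 ≅ 0.
rank ∂_3 = 1, rank ∂_4 = 0 ⇒ b_3 = 1 − 1 − 0 = 0. So H_3 ≅ 0.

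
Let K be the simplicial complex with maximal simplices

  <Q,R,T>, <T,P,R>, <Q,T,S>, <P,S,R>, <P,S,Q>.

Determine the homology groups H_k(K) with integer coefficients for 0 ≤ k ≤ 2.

Fix the vertex order P < Q < R < S < T and write every simplex with vertices in increasing order. Then dim K = 2 and the simplices of K are:

  0-simplices (5): P, Q, R, S, T
  1-simplices (10): PQ, PR, PS, PT, QR, QS, QT, RS, RT, ST
  2-simplices (5): PQS, PRS, PRT, QRT, QST

so the chain groups are C_0 ≅ Z^5, C_1 ≅ Z^10, C_2 ≅ Z^5.

∂_1: C_1 → C_0 sends each edge [p,q] (with p < q) to q − p.
As a 5×10 matrix over Z this has rank 4, with invariant factors (1,1,1,1).

∂_2: C_2 → C_1 maps a triangle to the signed sum of its edges. For instance
  ∂QRT = RT − QT + QR,
  ∂PRS = RS − PS + PR.
The 10×5 boundary matrix has rank 5 and Smith normal form diag(1,1,1,1,1).

From H_k ≅ ker(∂_k) / im(∂_{k+1}) we obtain:

  H_0: rank C_0 − rank ∂_1 = 5 − 4 = 1, and the invariant factors of ∂_1 are all 1, so H_0 ≅ Z.
  H_1: rank ker ∂_1 − rank ∂_2 = (10 − 4) − 5 = 1, and the invariant factors of ∂_2 are all 1, so H_1 ≅ Z.
  H_2: rank ker ∂_2 − rank ∂_3 = (5 − 5) − 0 = 0, and there is no ∂_3, so H_2 ≅ 0.

H_0 = Z,  H_1 = Z,  H_2 = 0.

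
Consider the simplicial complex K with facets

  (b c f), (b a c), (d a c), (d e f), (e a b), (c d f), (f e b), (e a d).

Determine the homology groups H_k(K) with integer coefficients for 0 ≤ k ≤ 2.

H_0 ≅ Z,  H_1 = 0,  H_2 ≅ Z.

We work with the vertex ordering a < b < c < d < e < f. The simplices of K, each written with vertices in increasing order, are:

  0-simplices (6): a, b, c, d, e, f
  1-simplices (12): ab, ac, ad, ae, bc, be, bf, cd, cf, de, df, ef
  2-simplices (8): abc, abe, acd, ade, bcf, bef, cdf, def

giving chain groups C_0 ≅ Z^6, C_1 ≅ Z^12, C_2 ≅ Z^8.

Boundary ∂_1: C_1 → C_0 sends each edge [p,q] (with p < q) to q − p. For instance
  ∂be = e − b.
The resulting 6×12 matrix has rank 5, and its Smith normal form has invariant factors (1,1,1,1,1).

∂_2: C_2 → C_1 sends each 2-simplex [p,q,r] to [q,r] − [p,r] + [p,q]. For instance
  ∂def = ef − df + de,
  ∂bef = ef − bf + be.
The resulting 12×8 matrix has rank 7, and its Smith normal form has invariant factors (1,1,1,1,1,1,1).

Reading off H_k = ker ∂_k / im ∂_{k+1}:

  H_0: rank C_0 − rank ∂_1 = 6 − 5 = 1, and the invariant factors of ∂_1 are all 1, so H_0 = Z.
  H_1: rank ker ∂_1 − rank ∂_2 = (12 − 5) − 7 = 0, and the invariant factors of ∂_2 are all 1, so H_1 = 0.
  H_2: rank ker ∂_2 − rank ∂_3 = (8 − 7) − 0 = 1, and there is no ∂_3, so H_2 = Z.

As a check, the Euler characteristic is 6 − 12 + 8 = 2, which agrees with 1 − 0 + 1 = 2.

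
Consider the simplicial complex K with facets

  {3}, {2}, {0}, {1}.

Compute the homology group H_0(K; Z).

H_0 = Z^4.

K has 4 vertices.
rank ∂_0 = 0, rank ∂_1 = 0 ⇒ b_0 = 4 − 0 − 0 = 4. So H_0 ≅ Z^4.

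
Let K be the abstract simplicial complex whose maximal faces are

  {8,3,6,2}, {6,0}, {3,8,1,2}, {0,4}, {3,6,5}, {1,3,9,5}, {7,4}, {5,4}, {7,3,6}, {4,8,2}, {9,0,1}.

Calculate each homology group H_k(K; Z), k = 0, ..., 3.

H_0 = Z,  H_1 = Z^4,  H_2 = 0,  H_3 = 0.

Take the total order 0 < 1 < 2 < 3 < 4 < 5 < 6 < 7 < 8 < 9 on the vertex set. Then K (dimension 3) consists of the simplices:

  0-simplices (10): [0], [1], [2], [3], [4], [5], [6], [7], [8], [9]
  1-simplices (25): (25 of them)
  2-simplices (15): [0,1,9], [1,2,3], [1,2,8], [1,3,5], [1,3,8], [1,3,9], [1,5,9], [2,3,6], [2,3,8], [2,4,8], [2,6,8], [3,5,6], [3,5,9], [3,6,7], [3,6,8]
  3-simplices (3): [1,2,3,8], [1,3,5,9], [2,3,6,8]

Hence C_0 ≅ Z^10, C_1 ≅ Z^25, C_2 ≅ Z^15, C_3 ≅ Z^3.

Boundary ∂_1: C_1 → C_0 sends each edge [p,q] (with p < q) to q − p. For instance
  ∂[4,8] = [8] − [4].
This gives a 10×25 integer matrix of rank 9; reducing to Smith normal form yields diagonal entries (1,1,1,1,1,1,1,1,1).

The boundary map ∂_2: C_2 → C_1 acts by ∂[p,q,r] = [q,r] − [p,r] + [p,q]. For instance
  ∂[3,6,7] = [6,7] − [3,7] + [3,6],
  ∂[2,6,8] = [6,8] − [2,8] + [2,6].
The 25×15 boundary matrix has rank 12 and Smith normal form diag(1,1,1,1,1,1,1,1,1,1,1,1).

Boundary ∂_3: C_3 → C_2 sends each 3-simplex σ to the alternating sum Σ_i (−1)^i (σ with its i-th vertex removed). For instance
  ∂[1,2,3,8] = [2,3,8] − [1,3,8] + [1,2,8] − [1,2,3],
  ∂[1,3,5,9] = [3,5,9] − [1,5,9] + [1,3,9] − [1,3,5].
As a 15×3 matrix over Z this has rank 3, with invariant factors (1,1,1).

Now H_k = ker ∂_k / im ∂_{k+1}, so:

  H_0: rank C_0 − rank ∂_1 = 10 − 9 = 1, and the invariant factors of ∂_1 are all 1, so H_0 ≅ Z.
  H_1: rank ker ∂_1 − rank ∂_2 = (25 − 9) − 12 = 4, and the invariant factors of ∂_2 are all 1, so H_1 ≅ Z^4.
  H_2: rank ker ∂_2 − rank ∂_3 = (15 − 12) − 3 = 0, and the invariant factors of ∂_3 are all 1, so H_2 ≅ 0.
  H_3: rank ker ∂_3 − rank ∂_4 = (3 − 3) − 0 = 0, and there is no ∂_4, so H_3 ≅ 0.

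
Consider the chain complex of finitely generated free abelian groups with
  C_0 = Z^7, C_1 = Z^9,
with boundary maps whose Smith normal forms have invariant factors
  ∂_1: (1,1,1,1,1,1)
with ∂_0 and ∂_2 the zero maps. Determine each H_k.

H_0: b_0 = 7 − 0 − 6 = 1; torsion from ∂_1 factors > 1: none. So H_0 = Z.
H_1: b_1 = 9 − 6 − 0 = 3; torsion from ∂_2 factors > 1: none. So H_1 = Z^3.

H_0 = Z,  H_1 = Z^3.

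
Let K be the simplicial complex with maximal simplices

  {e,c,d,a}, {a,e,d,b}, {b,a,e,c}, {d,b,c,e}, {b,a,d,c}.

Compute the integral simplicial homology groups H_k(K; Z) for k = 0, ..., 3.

H_0 = Z,  H_1 = 0,  H_2 = 0,  H_3 = Z.

We work with the vertex ordering a < b < c < d < e. The simplices of K, each written with vertices in increasing order, are:

  0-simplices (5): a, b, c, d, e
  1-simplices (10): ab, ac, ad, ae, bc, bd, be, cd, ce, de
  2-simplices (10): abc, abd, abe, acd, ace, ade, bcd, bce, bde, cde
  3-simplices (5): abcd, abce, abde, acde, bcde

Hence C_0 ≅ Z^5, C_1 ≅ Z^10, C_2 ≅ Z^10, C_3 ≅ Z^5.

The boundary map ∂_1: C_1 → C_0 is given by ∂[p,q] = [q] − [p].
This gives a 5×10 integer matrix of rank 4; reducing to Smith normal form yields diagonal entries (1,1,1,1).

The boundary map ∂_2: C_2 → C_1 acts by ∂[p,q,r] = [q,r] − [p,r] + [p,q]. For instance
  ∂bde = de − be + bd,
  ∂ade = de − ae + ad.
This gives a 10×10 integer matrix of rank 6; reducing to Smith normal form yields diagonal entries (1,1,1,1,1,1).

The boundary map ∂_3: C_3 → C_2 sends each 3-simplex σ to the alternating sum Σ_i (−1)^i (σ with its i-th vertex removed). For instance
  ∂abcd = bcd − acd + abd − abc,
  ∂bcde = cde − bde + bce − bcd.
The resulting 10×5 matrix has rank 4, and its Smith normal form has invariant factors (1,1,1,1).

Computing H_k = (kernel of ∂_k) / (image of ∂_{k+1}):

  H_0: rank C_0 − rank ∂_1 = 5 − 4 = 1, and the invariant factors of ∂_1 are all 1, so H_0 = Z.
  H_1: rank ker ∂_1 − rank ∂_2 = (10 − 4) − 6 = 0, and the invariant factors of ∂_2 are all 1, so H_1 = 0.
  H_2: rank ker ∂_2 − rank ∂_3 = (10 − 6) − 4 = 0, and the invariant factors of ∂_3 are all 1, so H_2 = 0.
  H_3: rank ker ∂_3 − rank ∂_4 = (5 − 4) − 0 = 1, and there is no ∂_4, so H_3 = Z.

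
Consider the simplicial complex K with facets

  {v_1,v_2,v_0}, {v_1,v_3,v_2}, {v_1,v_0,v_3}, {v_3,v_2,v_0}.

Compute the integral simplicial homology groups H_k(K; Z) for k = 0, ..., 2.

Take the total order v_0 < v_1 < v_2 < v_3 on the vertex set. Then K (dimension 2) consists of the simplices:

  0-simplices (4): [v_0], [v_1], [v_2], [v_3]
  1-simplices (6): [v_0,v_1], [v_0,v_2], [v_0,v_3], [v_1,v_2], [v_1,v_3], [v_2,v_3]
  2-simplices (4): [v_0,v_1,v_2], [v_0,v_1,v_3], [v_0,v_2,v_3], [v_1,v_2,v_3]

so the chain groups are C_0 ≅ Z^4, C_1 ≅ Z^6, C_2 ≅ Z^4.

Boundary ∂_1: C_1 → C_0 is given by ∂[p,q] = [q] − [p]. For instance
  ∂[v_1,v_3] = [v_3] − [v_1].
The resulting 4×6 matrix has rank 3, and its Smith normal form has invariant factors (1,1,1).

Boundary ∂_2: C_2 → C_1 acts by ∂[p,q,r] = [q,r] − [p,r] + [p,q]. For instance
  ∂[v_0,v_2,v_3] = [v_2,v_3] − [v_0,v_3] + [v_0,v_2],
  ∂[v_0,v_1,v_3] = [v_1,v_3] − [v_0,v_3] + [v_0,v_1].
The resulting 6×4 matrix has rank 3, and its Smith normal form has invariant factors (1,1,1).

From H_k ≅ ker(∂_k) / im(∂_{k+1}) we obtain:

  H_0: rank C_0 − rank ∂_1 = 4 − 3 = 1, and the invariant factors of ∂_1 are all 1, so H_0 = Z.
  H_1: rank ker ∂_1 − rank ∂_2 = (6 − 3) − 3 = 0, and the invariant factors of ∂_2 are all 1, so H_1 = 0.
  H_2: rank ker ∂_2 − rank ∂_3 = (4 − 3) − 0 = 1, and there is no ∂_3, so H_2 = Z.

H_0 = Z,  H_1 = 0,  H_2 = Z.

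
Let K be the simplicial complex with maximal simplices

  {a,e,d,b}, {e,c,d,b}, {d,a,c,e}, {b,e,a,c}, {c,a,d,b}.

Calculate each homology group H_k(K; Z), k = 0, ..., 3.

Order the vertices as a < b < c < d < e. Listing each simplex with vertices in this order, K has dimension 3 with simplices:

  0-simplices (5): a, b, c, d, e
  1-simplices (10): ab, ac, ad, ae, bc, bd, be, cd, ce, de
  2-simplices (10): abc, abd, abe, acd, ace, ade, bcd, bce, bde, cde
  3-simplices (5): abcd, abce, abde, acde, bcde

Hence C_0 ≅ Z^5, C_1 ≅ Z^10, C_2 ≅ Z^10, C_3 ≅ Z^5.

The boundary map ∂_1: C_1 → C_0 sends each edge [p,q] (with p < q) to q − p. For instance
  ∂ae = e − a.
The resulting 5×10 matrix has rank 4, and its Smith normal form has invariant factors (1,1,1,1).

Boundary ∂_2: C_2 → C_1 maps a triangle to the signed sum of its edges. For instance
  ∂cde = de − ce + cd,
  ∂acd = cd − ad + ac.
As a 10×10 matrix over Z this has rank 6, with invariant factors (1,1,1,1,1,1).

∂_3: C_3 → C_2 sends each 3-simplex σ to the alternating sum Σ_i (−1)^i (σ with its i-th vertex removed). For instance
  ∂abde = bde − ade + abe − abd,
  ∂acde = cde − ade + ace − acd.
This gives a 10×5 integer matrix of rank 4; reducing to Smith normal form yields diagonal entries (1,1,1,1).

Now H_k = ker ∂_k / im ∂_{k+1}, so:

  H_0: rank C_0 − rank ∂_1 = 5 − 4 = 1, and the invariant factors of ∂_1 are all 1, so H_0 = Z.
  H_1: rank ker ∂_1 − rank ∂_2 = (10 − 4) − 6 = 0, and the invariant factors of ∂_2 are all 1, so H_1 = 0.
  H_2: rank ker ∂_2 − rank ∂_3 = (10 − 6) − 4 = 0, and the invariant factors of ∂_3 are all 1, so H_2 = 0.
  H_3: rank ker ∂_3 − rank ∂_4 = (5 − 4) − 0 = 1, and there is no ∂_4, so H_3 = Z.

As a check, the Euler characteristic is 5 − 10 + 10 − 5 = 0, which agrees with 1 − 0 + 0 − 1 = 0.
(K is a triangulation of the 3-sphere S^3.)

H_0 ≅ Z,  H_1 = 0,  H_2 = 0,  H_3 ≅ Z.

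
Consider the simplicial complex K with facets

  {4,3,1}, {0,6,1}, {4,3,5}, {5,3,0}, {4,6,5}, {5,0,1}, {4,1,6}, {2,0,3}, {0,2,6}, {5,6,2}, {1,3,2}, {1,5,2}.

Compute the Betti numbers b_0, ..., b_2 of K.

b_0 = 1, b_1 = 0, b_2 = 0.

Take the total order 0 < 1 < 2 < 3 < 4 < 5 < 6 on the vertex set. Then K (dimension 2) consists of the simplices:

  0-simplices (7): [0], [1], [2], [3], [4], [5], [6]
  1-simplices (18): [0,1], [0,2], [0,3], [0,5], [0,6], [1,2], [1,3], [1,4], [1,5], [1,6], [2,3], [2,5], [2,6], [3,4], [3,5], [4,5], [4,6], [5,6]
  2-simplices (12): [0,1,5], [0,1,6], [0,2,3], [0,2,6], [0,3,5], [1,2,3], [1,2,5], [1,3,4], [1,4,6], [2,5,6], [3,4,5], [4,5,6]

giving chain groups C_0 ≅ Z^7, C_1 ≅ Z^18, C_2 ≅ Z^12.

∂_1: C_1 → C_0 is given by ∂[p,q] = [q] − [p].
As a 7×18 matrix over Z this has rank 6, with invariant factors (1,1,1,1,1,1).

Boundary ∂_2: C_2 → C_1 sends each 2-simplex [p,q,r] to [q,r] − [p,r] + [p,q]. For instance
  ∂[1,2,5] = [2,5] − [1,5] + [1,2],
  ∂[1,2,3] = [2,3] − [1,3] + [1,2].
This gives a 18×12 integer matrix of rank 12; reducing to Smith normal form yields diagonal entries (1,1,1,1,1,1,1,1,1,1,1,2).

Reading off H_k = ker ∂_k / im ∂_{k+1}:

  H_0: rank C_0 − rank ∂_1 = 7 − 6 = 1, and the invariant factors of ∂_1 are all 1, so H_0 = Z.
  H_1: rank ker ∂_1 − rank ∂_2 = (18 − 6) − 12 = 0, and ∂_2 has invariant factor 2 > 1, so H_1 = Z/2Z.
  H_2: rank ker ∂_2 − rank ∂_3 = (12 − 12) − 0 = 0, and there is no ∂_3, so H_2 = 0.

Hence the Betti numbers are b_0 = 1, b_1 = 0, b_2 = 0.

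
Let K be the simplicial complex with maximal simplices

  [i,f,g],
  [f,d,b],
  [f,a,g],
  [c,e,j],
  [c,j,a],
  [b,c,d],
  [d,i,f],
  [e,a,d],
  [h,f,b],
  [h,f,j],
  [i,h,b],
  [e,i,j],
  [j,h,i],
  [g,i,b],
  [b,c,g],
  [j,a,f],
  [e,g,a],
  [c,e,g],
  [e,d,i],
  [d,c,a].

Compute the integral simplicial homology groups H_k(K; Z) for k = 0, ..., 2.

K has 10 vertices, 30 edges, 20 triangles.
rank ∂_0 = 0, rank ∂_1 = 9 ⇒ b_0 = 10 − 0 − 9 = 1; all invariant factors of ∂_1 are 1 so no torsion. So H_0 ≅ Z.
rank ∂_1 = 9, rank ∂_2 = 20 ⇒ b_1 = 30 − 9 − 20 = 1; ∂_2 has invariant factor(s) [2] giving torsion. So H_1 ≅ Z × Z/2.
rank ∂_2 = 20, rank ∂_3 = 0 ⇒ b_2 = 20 − 20 − 0 = 0. So H_2 ≅ 0.

H_0 ≅ Z,  H_1 ≅ Z × Z/2,  H_2 = 0.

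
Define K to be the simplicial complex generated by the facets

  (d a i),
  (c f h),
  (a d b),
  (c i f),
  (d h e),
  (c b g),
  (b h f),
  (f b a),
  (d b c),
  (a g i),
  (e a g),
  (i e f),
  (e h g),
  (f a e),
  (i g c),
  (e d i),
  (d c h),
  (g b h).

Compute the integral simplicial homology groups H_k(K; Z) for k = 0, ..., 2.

K has 9 vertices, 27 edges, 18 triangles.
rank ∂_0 = 0, rank ∂_1 = 8 ⇒ b_0 = 9 − 0 − 8 = 1; all invariant factors of ∂_1 are 1 so no torsion. So H_0 = Z.
rank ∂_1 = 8, rank ∂_2 = 18 ⇒ b_1 = 27 − 8 − 18 = 1; ∂_2 has invariant factor(s) [2] giving torsion. So H_1 = Z ⊕ Z/2.
rank ∂_2 = 18, rank ∂_3 = 0 ⇒ b_2 = 18 − 18 − 0 = 0. So H_2 = 0.

H_0 = Z,  H_1 = Z ⊕ Z/2,  H_2 = 0.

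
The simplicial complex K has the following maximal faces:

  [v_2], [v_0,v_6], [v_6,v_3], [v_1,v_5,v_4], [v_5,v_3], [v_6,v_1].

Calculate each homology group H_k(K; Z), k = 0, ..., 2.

K has 7 vertices, 7 edges, 1 triangle.
rank ∂_0 = 0, rank ∂_1 = 5 ⇒ b_0 = 7 − 0 − 5 = 2; all invariant factors of ∂_1 are 1 so no torsion. So H_0 = Z^2.
rank ∂_1 = 5, rank ∂_2 = 1 ⇒ b_1 = 7 − 5 − 1 = 1; all invariant factors of ∂_2 are 1 so no torsion. So H_1 = Z.
rank ∂_2 = 1, rank ∂_3 = 0 ⇒ b_2 = 1 − 1 − 0 = 0. So H_2 = 0.

H_0 ≅ Z^2,  H_1 ≅ Z,  H_2 = 0.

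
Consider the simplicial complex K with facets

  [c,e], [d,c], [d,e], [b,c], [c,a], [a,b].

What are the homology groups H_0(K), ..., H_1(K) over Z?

K has 5 vertices, 6 edges.
rank ∂_0 = 0, rank ∂_1 = 4 ⇒ b_0 = 5 − 0 − 4 = 1; all invariant factors of ∂_1 are 1 so no torsion. So H_0 = Z.
rank ∂_1 = 4, rank ∂_2 = 0 ⇒ b_1 = 6 − 4 − 0 = 2. So H_1 = Z^2.

H_0 ≅ Z,  H_1 ≅ Z^2.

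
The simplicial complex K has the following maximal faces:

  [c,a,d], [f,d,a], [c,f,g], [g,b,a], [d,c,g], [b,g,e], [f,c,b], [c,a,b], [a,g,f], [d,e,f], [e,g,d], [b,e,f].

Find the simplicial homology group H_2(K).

Order the vertices as a < b < c < d < e < f < g. Listing each simplex with vertices in this order, K has dimension 2 with simplices:

  0-simplices (7): a, b, c, d, e, f, g
  1-simplices (18): ab, ac, ad, af, ag, bc, be, bf, bg, cd, cf, cg, de, df, dg, ef, eg, fg
  2-simplices (12): abc, abg, acd, adf, afg, bcf, bef, beg, cdg, cfg, def, deg

so the chain groups are C_0 ≅ Z^7, C_1 ≅ Z^18, C_2 ≅ Z^12.

The boundary map ∂_1: C_1 → C_0 is given by ∂[p,q] = [q] − [p]. For instance
  ∂df = f − d.
The resulting 7×18 matrix has rank 6, and its Smith normal form has invariant factors (1,1,1,1,1,1).

∂_2: C_2 → C_1 sends each 2-simplex [p,q,r] to [q,r] − [p,r] + [p,q]. For instance
  ∂abc = bc − ac + ab,
  ∂abg = bg − ag + ab.
The resulting 18×12 matrix has rank 12, and its Smith normal form has invariant factors (1,1,1,1,1,1,1,1,1,1,1,2).

From H_k ≅ ker(∂_k) / im(∂_{k+1}) we obtain:

  H_2: rank ker ∂_2 − rank ∂_3 = (12 − 12) − 0 = 0, and there is no ∂_3, so H_2 ≅ 0.

H_2 = 0.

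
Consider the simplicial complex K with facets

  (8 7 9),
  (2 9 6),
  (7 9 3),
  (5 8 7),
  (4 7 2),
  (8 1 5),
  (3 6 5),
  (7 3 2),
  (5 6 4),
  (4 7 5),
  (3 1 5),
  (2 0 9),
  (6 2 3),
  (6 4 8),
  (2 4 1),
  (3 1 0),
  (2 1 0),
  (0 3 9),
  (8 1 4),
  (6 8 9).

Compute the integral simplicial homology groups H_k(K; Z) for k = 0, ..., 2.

We work with the vertex ordering 0 < 1 < 2 < 3 < 4 < 5 < 6 < 7 < 8 < 9. The simplices of K, each written with vertices in increasing order, are:

  0-simplices (10): [0], [1], [2], [3], [4], [5], [6], [7], [8], [9]
  1-simplices (30): (30 of them)
  2-simplices (20): (20 of them)

giving chain groups C_0 ≅ Z^10, C_1 ≅ Z^30, C_2 ≅ Z^20.

Boundary ∂_1: C_1 → C_0 maps an edge to its endpoints' difference, ∂[p,q] = q − p.
The 10×30 boundary matrix has rank 9 and Smith normal form diag(1,1,1,1,1,1,1,1,1).

The boundary map ∂_2: C_2 → C_1 maps a triangle to the signed sum of its edges. For instance
  ∂[5,7,8] = [7,8] − [5,8] + [5,7],
  ∂[0,1,3] = [1,3] − [0,3] + [0,1].
This gives a 30×20 integer matrix of rank 20; reducing to Smith normal form yields diagonal entries (1,1,1,1,1,1,1,1,1,1,1,1,1,1,1,1,1,1,1,2).

Now H_k = ker ∂_k / im ∂_{k+1}, so:

  H_0: rank C_0 − rank ∂_1 = 10 − 9 = 1, and the invariant factors of ∂_1 are all 1, so H_0 = Z.
  H_1: rank ker ∂_1 − rank ∂_2 = (30 − 9) − 20 = 1, and ∂_2 has invariant factor 2 > 1, so H_1 = Z ⊕ Z/2.
  H_2: rank ker ∂_2 − rank ∂_3 = (20 − 20) − 0 = 0, and there is no ∂_3, so H_2 = 0.

H_0 ≅ Z,  H_1 ≅ Z ⊕ Z/2,  H_2 = 0.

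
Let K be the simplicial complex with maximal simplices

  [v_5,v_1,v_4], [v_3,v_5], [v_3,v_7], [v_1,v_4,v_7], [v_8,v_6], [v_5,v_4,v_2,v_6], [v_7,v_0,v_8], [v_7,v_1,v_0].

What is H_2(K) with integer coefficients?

H_2 ≅ 0.

Order the vertices as v_0 < v_1 < v_2 < v_3 < v_4 < v_5 < v_6 < v_7 < v_8. Listing each simplex with vertices in this order, K has dimension 3 with simplices:

  0-simplices (9): [v_0], [v_1], [v_2], [v_3], [v_4], [v_5], [v_6], [v_7], [v_8]
  1-simplices (17): (17 of them)
  2-simplices (8): [v_0,v_1,v_7], [v_0,v_7,v_8], [v_1,v_4,v_5], [v_1,v_4,v_7], [v_2,v_4,v_5], [v_2,v_4,v_6], [v_2,v_5,v_6], [v_4,v_5,v_6]
  3-simplices (1): [v_2,v_4,v_5,v_6]

Hence C_0 ≅ Z^9, C_1 ≅ Z^17, C_2 ≅ Z^8, C_3 ≅ Z^1.

The boundary map ∂_1: C_1 → C_0 maps an edge to its endpoints' difference, ∂[p,q] = q − p. For instance
  ∂[v_4,v_5] = [v_5] − [v_4].
The resulting 9×17 matrix has rank 8, and its Smith normal form has invariant factors (1,1,1,1,1,1,1,1).

Boundary ∂_2: C_2 → C_1 sends each 2-simplex [p,q,r] to [q,r] − [p,r] + [p,q]. For instance
  ∂[v_2,v_4,v_6] = [v_4,v_6] − [v_2,v_6] + [v_2,v_4],
  ∂[v_4,v_5,v_6] = [v_5,v_6] − [v_4,v_6] + [v_4,v_5].
This gives a 17×8 integer matrix of rank 7; reducing to Smith normal form yields diagonal entries (1,1,1,1,1,1,1).

Boundary ∂_3: C_3 → C_2 sends each 3-simplex σ to the alternating sum Σ_i (−1)^i (σ with its i-th vertex removed). For instance
  ∂[v_2,v_4,v_5,v_6] = [v_4,v_5,v_6] − [v_2,v_5,v_6] + [v_2,v_4,v_6] − [v_2,v_4,v_5].
The 8×1 boundary matrix has rank 1 and Smith normal form diag(1).

Reading off H_k = ker ∂_k / im ∂_{k+1}:

  H_2: rank ker ∂_2 − rank ∂_3 = (8 − 7) − 1 = 0, and the invariant factors of ∂_3 are all 1, so H_2 ≅ 0.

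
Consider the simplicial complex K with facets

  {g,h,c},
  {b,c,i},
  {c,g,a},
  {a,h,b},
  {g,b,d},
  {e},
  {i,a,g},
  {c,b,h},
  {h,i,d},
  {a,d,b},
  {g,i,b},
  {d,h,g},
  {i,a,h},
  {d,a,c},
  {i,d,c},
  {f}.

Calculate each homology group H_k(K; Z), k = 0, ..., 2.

Order the vertices as a < b < c < d < e < f < g < h < i. Listing each simplex with vertices in this order, K has dimension 2 with simplices:

  0-simplices (9): a, b, c, d, e, f, g, h, i
  1-simplices (21): ab, ac, ad, ag, ah, ai, bc, bd, bg, bh, bi, cd, cg, ch, ci, dg, dh, di, gh, gi, hi
  2-simplices (14): abd, abh, acd, acg, agi, ahi, bch, bci, bdg, bgi, cdi, cgh, dgh, dhi

giving chain groups C_0 ≅ Z^9, C_1 ≅ Z^21, C_2 ≅ Z^14.

∂_1: C_1 → C_0 is given by ∂[p,q] = [q] − [p].
This gives a 9×21 integer matrix of rank 6; reducing to Smith normal form yields diagonal entries (1,1,1,1,1,1).

∂_2: C_2 → C_1 maps a triangle to the signed sum of its edges. For instance
  ∂bch = ch − bh + bc,
  ∂cdi = di − ci + cd.
The resulting 21×14 matrix has rank 13, and its Smith normal form has invariant factors (1,1,1,1,1,1,1,1,1,1,1,1,1).

Reading off H_k = ker ∂_k / im ∂_{k+1}:

  H_0: rank C_0 − rank ∂_1 = 9 − 6 = 3, and the invariant factors of ∂_1 are all 1, so H_0 ≅ Z^3.
  H_1: rank ker ∂_1 − rank ∂_2 = (21 − 6) − 13 = 2, and the invariant factors of ∂_2 are all 1, so H_1 ≅ Z^2.
  H_2: rank ker ∂_2 − rank ∂_3 = (14 − 13) − 0 = 1, and there is no ∂_3, so H_2 ≅ Z.

As a check, the Euler characteristic is 9 − 21 + 14 = 2, which agrees with 3 − 2 + 1 = 2.

H_0 ≅ Z^3,  H_1 ≅ Z^2,  H_2 ≅ Z.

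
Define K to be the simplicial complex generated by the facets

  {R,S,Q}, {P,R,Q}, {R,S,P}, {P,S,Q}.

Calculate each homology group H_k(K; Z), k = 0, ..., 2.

Take the total order P < Q < R < S on the vertex set. Then K (dimension 2) consists of the simplices:

  0-simplices (4): P, Q, R, S
  1-simplices (6): PQ, PR, PS, QR, QS, RS
  2-simplices (4): PQR, PQS, PRS, QRS

Hence C_0 ≅ Z^4, C_1 ≅ Z^6, C_2 ≅ Z^4.

∂_1: C_1 → C_0 is given by ∂[p,q] = [q] − [p]. For instance
  ∂QR = R − Q.
The resulting 4×6 matrix has rank 3, and its Smith normal form has invariant factors (1,1,1).

∂_2: C_2 → C_1 acts by ∂[p,q,r] = [q,r] − [p,r] + [p,q]. For instance
  ∂PQS = QS − PS + PQ,
  ∂PQR = QR − PR + PQ.
The resulting 6×4 matrix has rank 3, and its Smith normal form has invariant factors (1,1,1).

Computing H_k = (kernel of ∂_k) / (image of ∂_{k+1}):

  H_0: rank C_0 − rank ∂_1 = 4 − 3 = 1, and the invariant factors of ∂_1 are all 1, so H_0 = Z.
  H_1: rank ker ∂_1 − rank ∂_2 = (6 − 3) − 3 = 0, and the invariant factors of ∂_2 are all 1, so H_1 = 0.
  H_2: rank ker ∂_2 − rank ∂_3 = (4 − 3) − 0 = 1, and there is no ∂_3, so H_2 = Z.

H_0 = Z,  H_1 = 0,  H_2 = Z.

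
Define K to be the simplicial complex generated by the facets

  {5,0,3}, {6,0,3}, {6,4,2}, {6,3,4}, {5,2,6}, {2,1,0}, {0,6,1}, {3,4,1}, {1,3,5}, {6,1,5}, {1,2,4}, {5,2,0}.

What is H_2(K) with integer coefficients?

Order the vertices as 0 < 1 < 2 < 3 < 4 < 5 < 6. Listing each simplex with vertices in this order, K has dimension 2 with simplices:

  0-simplices (7): [0], [1], [2], [3], [4], [5], [6]
  1-simplices (18): [0,1], [0,2], [0,3], [0,5], [0,6], [1,2], [1,3], [1,4], [1,5], [1,6], [2,4], [2,5], [2,6], [3,4], [3,5], [3,6], [4,6], [5,6]
  2-simplices (12): [0,1,2], [0,1,6], [0,2,5], [0,3,5], [0,3,6], [1,2,4], [1,3,4], [1,3,5], [1,5,6], [2,4,6], [2,5,6], [3,4,6]

so the chain groups are C_0 ≅ Z^7, C_1 ≅ Z^18, C_2 ≅ Z^12.

∂_1: C_1 → C_0 is given by ∂[p,q] = [q] − [p]. For instance
  ∂[2,5] = [5] − [2].
The 7×18 boundary matrix has rank 6 and Smith normal form diag(1,1,1,1,1,1).

The boundary map ∂_2: C_2 → C_1 maps a triangle to the signed sum of its edges. For instance
  ∂[1,2,4] = [2,4] − [1,4] + [1,2],
  ∂[1,3,5] = [3,5] − [1,5] + [1,3].
This gives a 18×12 integer matrix of rank 12; reducing to Smith normal form yields diagonal entries (1,1,1,1,1,1,1,1,1,1,1,2).

Reading off H_k = ker ∂_k / im ∂_{k+1}:

  H_2: rank ker ∂_2 − rank ∂_3 = (12 − 12) − 0 = 0, and there is no ∂_3, so H_2 ≅ 0.

(K is a triangulation of the real projective plane RP^2.)

H_2 ≅ 0.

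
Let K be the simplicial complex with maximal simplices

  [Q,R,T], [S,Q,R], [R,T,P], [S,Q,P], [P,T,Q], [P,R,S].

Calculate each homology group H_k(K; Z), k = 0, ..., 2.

H_0 ≅ Z,  H_1 = 0,  H_2 ≅ Z.

We work with the vertex ordering P < Q < R < S < T. The simplices of K, each written with vertices in increasing order, are:

  0-simplices (5): P, Q, R, S, T
  1-simplices (9): PQ, PR, PS, PT, QR, QS, QT, RS, RT
  2-simplices (6): PQS, PQT, PRS, PRT, QRS, QRT

giving chain groups C_0 ≅ Z^5, C_1 ≅ Z^9, C_2 ≅ Z^6.

∂_1: C_1 → C_0 is given by ∂[p,q] = [q] − [p].
This gives a 5×9 integer matrix of rank 4; reducing to Smith normal form yields diagonal entries (1,1,1,1).

Boundary ∂_2: C_2 → C_1 sends each 2-simplex [p,q,r] to [q,r] − [p,r] + [p,q]. For instance
  ∂PRS = RS − PS + PR,
  ∂QRS = RS − QS + QR.
As a 9×6 matrix over Z this has rank 5, with invariant factors (1,1,1,1,1).

Computing H_k = (kernel of ∂_k) / (image of ∂_{k+1}):

  H_0: rank C_0 − rank ∂_1 = 5 − 4 = 1, and the invariant factors of ∂_1 are all 1, so H_0 = Z.
  H_1: rank ker ∂_1 − rank ∂_2 = (9 − 4) − 5 = 0, and the invariant factors of ∂_2 are all 1, so H_1 = 0.
  H_2: rank ker ∂_2 − rank ∂_3 = (6 − 5) − 0 = 1, and there is no ∂_3, so H_2 = Z.

As a check, the Euler characteristic is 5 − 9 + 6 = 2, which agrees with 1 − 0 + 1 = 2.
(K is a triangulation of the 2-sphere S^2.)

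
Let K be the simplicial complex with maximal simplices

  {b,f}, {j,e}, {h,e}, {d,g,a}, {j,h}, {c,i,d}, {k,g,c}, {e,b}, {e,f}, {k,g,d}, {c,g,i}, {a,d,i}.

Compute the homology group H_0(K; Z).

H_0 ≅ Z^2.

We work with the vertex ordering a < b < c < d < e < f < g < h < i < j < k. The simplices of K, each written with vertices in increasing order, are:

  0-simplices (11): a, b, c, d, e, f, g, h, i, j, k
  1-simplices (18): ad, ag, ai, be, bf, cd, cg, ci, ck, dg, di, dk, ef, eh, ej, gi, gk, hj
  2-simplices (6): adg, adi, cdi, cgi, cgk, dgk

Hence C_0 ≅ Z^11, C_1 ≅ Z^18, C_2 ≅ Z^6.

The boundary map ∂_1: C_1 → C_0 is given by ∂[p,q] = [q] − [p].
This gives a 11×18 integer matrix of rank 9; reducing to Smith normal form yields diagonal entries (1,1,1,1,1,1,1,1,1).

Boundary ∂_2: C_2 → C_1 sends each 2-simplex [p,q,r] to [q,r] − [p,r] + [p,q]. For instance
  ∂cdi = di − ci + cd,
  ∂cgi = gi − ci + cg.
The resulting 18×6 matrix has rank 6, and its Smith normal form has invariant factors (1,1,1,1,1,1).

Now H_k = ker ∂_k / im ∂_{k+1}, so:

  H_0: rank C_0 − rank ∂_1 = 11 − 9 = 2, and the invariant factors of ∂_1 are all 1, so H_0 = Z^2.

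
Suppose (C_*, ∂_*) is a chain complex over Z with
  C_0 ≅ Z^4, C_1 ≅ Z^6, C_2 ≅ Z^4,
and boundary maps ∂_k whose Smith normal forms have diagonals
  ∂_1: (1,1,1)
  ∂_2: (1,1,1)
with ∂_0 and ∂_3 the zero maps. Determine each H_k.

H_0 = Z,  H_1 = 0,  H_2 = Z.

H_0: b_0 = 4 − 0 − 3 = 1; torsion from ∂_1 factors > 1: none. So H_0 = Z.
H_1: b_1 = 6 − 3 − 3 = 0; torsion from ∂_2 factors > 1: none. So H_1 = 0.
H_2: b_2 = 4 − 3 − 0 = 1; torsion from ∂_3 factors > 1: none. So H_2 = Z.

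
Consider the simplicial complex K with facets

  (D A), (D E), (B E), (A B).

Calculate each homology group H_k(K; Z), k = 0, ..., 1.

H_0 = Z,  H_1 = Z.

We work with the vertex ordering A < B < D < E. The simplices of K, each written with vertices in increasing order, are:

  0-simplices (4): A, B, D, E
  1-simplices (4): AB, AD, BE, DE

so the chain groups are C_0 ≅ Z^4, C_1 ≅ Z^4.

Boundary ∂_1: C_1 → C_0 maps an edge to its endpoints' difference, ∂[p,q] = q − p. For instance
  ∂DE = E − D.
This gives a 4×4 integer matrix of rank 3; reducing to Smith normal form yields diagonal entries (1,1,1).

Reading off H_k = ker ∂_k / im ∂_{k+1}:

  H_0: rank C_0 − rank ∂_1 = 4 − 3 = 1, and the invariant factors of ∂_1 are all 1, so H_0 ≅ Z.
  H_1: rank ker ∂_1 − rank ∂_2 = (4 − 3) − 0 = 1, and there is no ∂_2, so H_1 ≅ Z.

(K is a triangulation of the circle S^1.)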